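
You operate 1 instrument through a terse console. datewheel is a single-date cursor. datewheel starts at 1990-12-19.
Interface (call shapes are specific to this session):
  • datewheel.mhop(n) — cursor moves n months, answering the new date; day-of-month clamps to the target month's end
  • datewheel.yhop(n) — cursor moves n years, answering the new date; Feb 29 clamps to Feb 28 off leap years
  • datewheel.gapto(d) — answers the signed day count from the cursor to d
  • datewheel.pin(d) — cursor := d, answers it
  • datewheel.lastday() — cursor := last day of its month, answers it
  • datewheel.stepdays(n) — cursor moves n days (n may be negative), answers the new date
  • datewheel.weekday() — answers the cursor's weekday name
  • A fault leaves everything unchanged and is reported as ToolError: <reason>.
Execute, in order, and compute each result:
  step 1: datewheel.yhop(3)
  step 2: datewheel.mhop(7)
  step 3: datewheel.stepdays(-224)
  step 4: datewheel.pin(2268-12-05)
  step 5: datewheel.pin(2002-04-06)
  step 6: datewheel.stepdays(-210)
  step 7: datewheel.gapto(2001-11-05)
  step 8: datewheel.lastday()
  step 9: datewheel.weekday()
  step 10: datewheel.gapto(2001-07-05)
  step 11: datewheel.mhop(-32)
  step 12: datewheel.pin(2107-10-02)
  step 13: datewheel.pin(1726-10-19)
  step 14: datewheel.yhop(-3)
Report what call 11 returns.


Calling datewheel.yhop passing n→3, and observe 1993-12-19.
Using datewheel.mhop passing n→7, yielding 1994-07-19.
Next I call datewheel.stepdays passing n→-224, yielding 1993-12-07.
Then datewheel.pin passing d→2268-12-05, giving 2268-12-05.
Next I call datewheel.pin passing d→2002-04-06, and see 2002-04-06.
Calling datewheel.stepdays passing n→-210, which returns 2001-09-08.
I run datewheel.gapto passing d→2001-11-05, and observe 58.
Then datewheel.lastday(), and observe 2001-09-30.
I use datewheel.weekday(), and see Sunday.
I run datewheel.gapto passing d→2001-07-05, — result: -87.
Now I run datewheel.mhop passing n→-32, giving 1999-01-30.
I run datewheel.pin passing d→2107-10-02: 2107-10-02.
I call datewheel.pin passing d→1726-10-19: 1726-10-19.
Calling datewheel.yhop passing n→-3, which returns 1723-10-19.

Answer: 1999-01-30


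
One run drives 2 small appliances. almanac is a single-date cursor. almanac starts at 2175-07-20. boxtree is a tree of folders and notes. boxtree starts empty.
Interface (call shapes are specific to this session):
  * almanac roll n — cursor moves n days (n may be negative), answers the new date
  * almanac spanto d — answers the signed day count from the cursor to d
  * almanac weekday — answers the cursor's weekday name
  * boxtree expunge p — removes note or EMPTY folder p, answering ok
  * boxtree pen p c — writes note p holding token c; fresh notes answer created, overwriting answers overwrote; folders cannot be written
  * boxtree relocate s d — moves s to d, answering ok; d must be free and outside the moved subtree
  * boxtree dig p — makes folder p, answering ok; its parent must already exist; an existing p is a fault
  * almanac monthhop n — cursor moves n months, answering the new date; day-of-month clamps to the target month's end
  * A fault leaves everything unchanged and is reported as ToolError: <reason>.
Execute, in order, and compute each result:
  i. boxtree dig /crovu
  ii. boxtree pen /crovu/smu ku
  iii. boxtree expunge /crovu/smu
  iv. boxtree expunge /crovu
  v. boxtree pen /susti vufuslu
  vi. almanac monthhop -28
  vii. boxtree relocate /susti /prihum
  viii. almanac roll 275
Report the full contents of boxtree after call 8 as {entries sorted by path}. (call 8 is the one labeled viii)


Answer: {prihum=vufuslu}

Derivation:
Step: boxtree dig[p: /crovu]
Result: ok
Step: boxtree pen[p: /crovu/smu; c: ku]
Result: created
Step: boxtree expunge[p: /crovu/smu]
Result: ok
Step: boxtree expunge[p: /crovu]
Result: ok
Step: boxtree pen[p: /susti; c: vufuslu]
Result: created
Step: almanac monthhop[n: -28]
Result: 2173-03-20
Step: boxtree relocate[s: /susti; d: /prihum]
Result: ok
Step: almanac roll[n: 275]
Result: 2173-12-20


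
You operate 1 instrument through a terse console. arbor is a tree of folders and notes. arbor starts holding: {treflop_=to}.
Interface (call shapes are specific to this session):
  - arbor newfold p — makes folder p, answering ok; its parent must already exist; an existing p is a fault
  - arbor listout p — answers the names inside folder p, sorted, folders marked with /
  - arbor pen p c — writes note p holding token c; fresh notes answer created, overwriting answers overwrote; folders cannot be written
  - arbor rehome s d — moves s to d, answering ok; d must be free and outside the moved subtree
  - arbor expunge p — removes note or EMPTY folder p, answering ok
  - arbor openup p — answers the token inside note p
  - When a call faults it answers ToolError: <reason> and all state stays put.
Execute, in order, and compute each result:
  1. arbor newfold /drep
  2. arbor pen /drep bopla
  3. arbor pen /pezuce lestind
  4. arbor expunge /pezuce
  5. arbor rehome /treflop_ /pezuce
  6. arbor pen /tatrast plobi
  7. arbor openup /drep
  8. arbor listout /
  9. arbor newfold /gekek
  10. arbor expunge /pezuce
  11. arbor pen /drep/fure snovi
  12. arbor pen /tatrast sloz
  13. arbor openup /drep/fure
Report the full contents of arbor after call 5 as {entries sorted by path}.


→ arbor newfold(p: /drep)
← ok
→ arbor pen(p: /drep, c: bopla)
← ToolError: is a directory
→ arbor pen(p: /pezuce, c: lestind)
← created
→ arbor expunge(p: /pezuce)
← ok
→ arbor rehome(s: /treflop_, d: /pezuce)
← ok
→ arbor pen(p: /tatrast, c: plobi)
← created
→ arbor openup(p: /drep)
← ToolError: is a directory
→ arbor listout(p: /)
← [drep/, pezuce, tatrast]
→ arbor newfold(p: /gekek)
← ok
→ arbor expunge(p: /pezuce)
← ok
→ arbor pen(p: /drep/fure, c: snovi)
← created
→ arbor pen(p: /tatrast, c: sloz)
← overwrote
→ arbor openup(p: /drep/fure)
← snovi

Answer: {drep/, pezuce=to}


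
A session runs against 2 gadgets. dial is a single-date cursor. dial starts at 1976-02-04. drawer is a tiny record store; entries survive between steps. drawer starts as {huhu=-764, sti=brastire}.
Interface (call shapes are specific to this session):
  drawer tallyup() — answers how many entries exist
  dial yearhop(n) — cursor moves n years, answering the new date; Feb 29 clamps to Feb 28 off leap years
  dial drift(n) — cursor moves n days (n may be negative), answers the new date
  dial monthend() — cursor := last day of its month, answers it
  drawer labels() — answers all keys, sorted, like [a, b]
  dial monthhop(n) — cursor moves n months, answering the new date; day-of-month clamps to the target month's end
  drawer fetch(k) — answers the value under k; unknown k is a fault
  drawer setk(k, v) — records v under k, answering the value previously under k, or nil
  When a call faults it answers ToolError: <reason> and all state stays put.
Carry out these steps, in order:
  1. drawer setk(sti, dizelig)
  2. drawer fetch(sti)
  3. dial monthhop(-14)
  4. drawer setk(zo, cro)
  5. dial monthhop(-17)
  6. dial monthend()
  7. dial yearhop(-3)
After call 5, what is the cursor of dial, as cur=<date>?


! drawer setk(k: sti, v: dizelig) => brastire
! drawer fetch(k: sti) => dizelig
! dial monthhop(n: -14) => 1974-12-04
! drawer setk(k: zo, v: cro) => nil
! dial monthhop(n: -17) => 1973-07-04
! dial monthend() => 1973-07-31
! dial yearhop(n: -3) => 1970-07-31

Answer: cur=1973-07-04


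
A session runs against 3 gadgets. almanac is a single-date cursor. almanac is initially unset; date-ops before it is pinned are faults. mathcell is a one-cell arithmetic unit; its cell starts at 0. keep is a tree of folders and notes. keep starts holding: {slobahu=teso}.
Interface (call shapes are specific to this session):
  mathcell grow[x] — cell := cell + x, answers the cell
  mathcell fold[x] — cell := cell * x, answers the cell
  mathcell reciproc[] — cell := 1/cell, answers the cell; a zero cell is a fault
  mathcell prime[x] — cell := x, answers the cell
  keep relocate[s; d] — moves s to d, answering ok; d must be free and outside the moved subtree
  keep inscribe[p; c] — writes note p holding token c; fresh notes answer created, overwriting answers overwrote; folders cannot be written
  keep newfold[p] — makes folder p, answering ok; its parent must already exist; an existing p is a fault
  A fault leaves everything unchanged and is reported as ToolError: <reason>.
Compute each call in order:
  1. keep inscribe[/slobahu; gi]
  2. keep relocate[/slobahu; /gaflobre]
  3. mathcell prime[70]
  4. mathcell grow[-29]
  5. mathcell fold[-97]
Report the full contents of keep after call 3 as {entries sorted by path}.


Answer: {gaflobre=gi}

Derivation:
;; keep inscribe(p=/slobahu, c=gi) -> overwrote
;; keep relocate(s=/slobahu, d=/gaflobre) -> ok
;; mathcell prime(x=70) -> 70
;; mathcell grow(x=-29) -> 41
;; mathcell fold(x=-97) -> -3977


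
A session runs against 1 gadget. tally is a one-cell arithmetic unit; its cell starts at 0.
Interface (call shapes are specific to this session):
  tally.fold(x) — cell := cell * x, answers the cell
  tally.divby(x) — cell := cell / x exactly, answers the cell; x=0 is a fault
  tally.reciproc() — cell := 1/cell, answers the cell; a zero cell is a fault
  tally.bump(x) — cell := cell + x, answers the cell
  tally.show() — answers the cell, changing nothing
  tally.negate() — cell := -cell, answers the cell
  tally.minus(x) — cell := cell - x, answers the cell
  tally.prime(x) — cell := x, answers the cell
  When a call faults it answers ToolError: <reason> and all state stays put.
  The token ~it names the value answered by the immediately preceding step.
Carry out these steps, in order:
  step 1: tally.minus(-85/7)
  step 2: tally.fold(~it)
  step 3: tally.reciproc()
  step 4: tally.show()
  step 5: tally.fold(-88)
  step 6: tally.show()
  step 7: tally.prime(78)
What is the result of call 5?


Answer: -4312/7225

Derivation:
-> tally.minus(x='-85/7')
<- 85/7
-> tally.fold(x='~it')
<- 7225/49
-> tally.reciproc()
<- 49/7225
-> tally.show()
<- 49/7225
-> tally.fold(x='-88')
<- -4312/7225
-> tally.show()
<- -4312/7225
-> tally.prime(x='78')
<- 78


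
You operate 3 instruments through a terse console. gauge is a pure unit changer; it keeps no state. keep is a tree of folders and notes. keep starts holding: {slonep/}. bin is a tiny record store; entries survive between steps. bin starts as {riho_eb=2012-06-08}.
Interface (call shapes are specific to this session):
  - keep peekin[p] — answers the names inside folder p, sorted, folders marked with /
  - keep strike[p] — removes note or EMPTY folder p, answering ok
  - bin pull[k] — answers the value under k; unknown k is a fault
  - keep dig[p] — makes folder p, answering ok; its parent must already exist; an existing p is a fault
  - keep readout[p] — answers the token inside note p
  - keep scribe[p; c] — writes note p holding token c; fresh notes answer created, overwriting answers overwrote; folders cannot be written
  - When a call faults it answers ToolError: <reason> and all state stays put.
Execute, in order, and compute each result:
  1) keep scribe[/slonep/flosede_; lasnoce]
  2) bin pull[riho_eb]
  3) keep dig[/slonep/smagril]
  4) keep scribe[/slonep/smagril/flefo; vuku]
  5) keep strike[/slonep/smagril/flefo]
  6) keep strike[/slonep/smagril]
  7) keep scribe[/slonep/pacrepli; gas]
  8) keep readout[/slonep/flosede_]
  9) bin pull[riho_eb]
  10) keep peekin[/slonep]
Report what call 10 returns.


·→ keep scribe(/slonep/flosede_, lasnoce)
·← created
·→ bin pull(riho_eb)
·← 2012-06-08
·→ keep dig(/slonep/smagril)
·← ok
·→ keep scribe(/slonep/smagril/flefo, vuku)
·← created
·→ keep strike(/slonep/smagril/flefo)
·← ok
·→ keep strike(/slonep/smagril)
·← ok
·→ keep scribe(/slonep/pacrepli, gas)
·← created
·→ keep readout(/slonep/flosede_)
·← lasnoce
·→ bin pull(riho_eb)
·← 2012-06-08
·→ keep peekin(/slonep)
·← [flosede_, pacrepli]

Answer: [flosede_, pacrepli]


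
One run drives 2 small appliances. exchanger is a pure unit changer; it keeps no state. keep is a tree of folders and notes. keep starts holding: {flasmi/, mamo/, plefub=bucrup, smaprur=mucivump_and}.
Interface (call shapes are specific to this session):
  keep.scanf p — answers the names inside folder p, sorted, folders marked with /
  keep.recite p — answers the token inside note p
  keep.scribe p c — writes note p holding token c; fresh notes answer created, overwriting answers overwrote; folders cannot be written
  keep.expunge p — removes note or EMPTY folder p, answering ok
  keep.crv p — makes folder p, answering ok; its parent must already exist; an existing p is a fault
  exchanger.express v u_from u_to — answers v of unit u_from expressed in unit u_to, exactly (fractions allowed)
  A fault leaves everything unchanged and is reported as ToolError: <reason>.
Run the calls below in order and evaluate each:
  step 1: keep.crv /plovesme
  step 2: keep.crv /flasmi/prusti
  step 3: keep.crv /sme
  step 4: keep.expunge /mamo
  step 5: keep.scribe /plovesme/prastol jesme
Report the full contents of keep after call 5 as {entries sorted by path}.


Answer: {flasmi/, flasmi/prusti/, plefub=bucrup, plovesme/, plovesme/prastol=jesme, smaprur=mucivump_and, sme/}

Derivation:
>> keep.crv(p='/plovesme')
<< ok
>> keep.crv(p='/flasmi/prusti')
<< ok
>> keep.crv(p='/sme')
<< ok
>> keep.expunge(p='/mamo')
<< ok
>> keep.scribe(p='/plovesme/prastol', c='jesme')
<< created


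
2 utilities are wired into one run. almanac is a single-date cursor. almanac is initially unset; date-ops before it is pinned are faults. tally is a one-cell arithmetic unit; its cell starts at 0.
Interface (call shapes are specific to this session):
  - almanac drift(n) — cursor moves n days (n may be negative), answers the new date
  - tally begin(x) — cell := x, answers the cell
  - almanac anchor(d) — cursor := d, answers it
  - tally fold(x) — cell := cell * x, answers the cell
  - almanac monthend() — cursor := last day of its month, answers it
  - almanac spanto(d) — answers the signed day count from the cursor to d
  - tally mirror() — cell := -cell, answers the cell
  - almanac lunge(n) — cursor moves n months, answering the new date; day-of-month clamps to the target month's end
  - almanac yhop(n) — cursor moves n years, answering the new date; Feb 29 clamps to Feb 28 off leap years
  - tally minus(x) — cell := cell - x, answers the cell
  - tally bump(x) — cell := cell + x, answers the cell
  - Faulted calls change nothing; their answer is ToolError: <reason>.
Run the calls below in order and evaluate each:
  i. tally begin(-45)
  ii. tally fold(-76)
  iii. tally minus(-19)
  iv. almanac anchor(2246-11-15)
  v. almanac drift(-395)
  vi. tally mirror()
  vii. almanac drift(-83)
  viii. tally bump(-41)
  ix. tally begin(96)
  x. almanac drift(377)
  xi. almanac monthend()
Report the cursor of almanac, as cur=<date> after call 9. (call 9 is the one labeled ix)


I try tally begin(-45), giving -45.
Now I run tally fold(-76), and see 3420.
I call tally minus(-19): 3439.
I try almanac anchor(2246-11-15), and see 2246-11-15.
Next I call almanac drift(-395), which returns 2245-10-16.
I try tally mirror(), → -3439.
I use almanac drift(-83), which returns 2245-07-25.
Next I call tally bump(-41), — result: -3480.
I use tally begin(96), giving 96.
I try almanac drift(377), yielding 2246-08-06.
I run almanac monthend(), giving 2246-08-31.

Answer: cur=2245-07-25


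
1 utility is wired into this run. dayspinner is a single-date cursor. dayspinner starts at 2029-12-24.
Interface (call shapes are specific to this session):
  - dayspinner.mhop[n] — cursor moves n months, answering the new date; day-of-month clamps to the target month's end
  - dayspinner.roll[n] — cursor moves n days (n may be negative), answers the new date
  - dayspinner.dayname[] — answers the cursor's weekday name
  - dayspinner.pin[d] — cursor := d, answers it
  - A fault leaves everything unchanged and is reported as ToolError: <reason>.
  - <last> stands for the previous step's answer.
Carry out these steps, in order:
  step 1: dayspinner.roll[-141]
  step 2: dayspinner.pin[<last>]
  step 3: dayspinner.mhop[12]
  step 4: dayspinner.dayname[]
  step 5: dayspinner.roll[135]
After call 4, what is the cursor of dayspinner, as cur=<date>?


Answer: cur=2030-08-05

Derivation:
-- 1. dayspinner.roll(n→-141) -> 2029-08-05
-- 2. dayspinner.pin(d→<last>) -> 2029-08-05
-- 3. dayspinner.mhop(n→12) -> 2030-08-05
-- 4. dayspinner.dayname() -> Monday
-- 5. dayspinner.roll(n→135) -> 2030-12-18


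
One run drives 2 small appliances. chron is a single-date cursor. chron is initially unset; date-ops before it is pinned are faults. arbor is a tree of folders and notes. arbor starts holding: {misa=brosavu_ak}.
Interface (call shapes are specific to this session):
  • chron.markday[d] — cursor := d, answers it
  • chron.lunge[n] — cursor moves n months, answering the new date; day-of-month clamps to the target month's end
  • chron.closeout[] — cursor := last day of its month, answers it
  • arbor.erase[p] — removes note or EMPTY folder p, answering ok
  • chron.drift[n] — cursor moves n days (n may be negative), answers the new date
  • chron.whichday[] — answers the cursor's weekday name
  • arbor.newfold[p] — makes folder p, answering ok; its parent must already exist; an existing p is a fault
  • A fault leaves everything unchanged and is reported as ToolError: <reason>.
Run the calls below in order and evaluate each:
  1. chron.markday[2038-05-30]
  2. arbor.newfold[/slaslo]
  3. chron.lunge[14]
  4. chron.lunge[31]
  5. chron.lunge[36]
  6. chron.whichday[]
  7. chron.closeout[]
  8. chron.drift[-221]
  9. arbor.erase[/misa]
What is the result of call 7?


Answer: 2045-02-28

Derivation:
Do: chron.markday[2038-05-30]
See: 2038-05-30
Do: arbor.newfold[/slaslo]
See: ok
Do: chron.lunge[14]
See: 2039-07-30
Do: chron.lunge[31]
See: 2042-02-28
Do: chron.lunge[36]
See: 2045-02-28
Do: chron.whichday[]
See: Tuesday
Do: chron.closeout[]
See: 2045-02-28
Do: chron.drift[-221]
See: 2044-07-22
Do: arbor.erase[/misa]
See: ok


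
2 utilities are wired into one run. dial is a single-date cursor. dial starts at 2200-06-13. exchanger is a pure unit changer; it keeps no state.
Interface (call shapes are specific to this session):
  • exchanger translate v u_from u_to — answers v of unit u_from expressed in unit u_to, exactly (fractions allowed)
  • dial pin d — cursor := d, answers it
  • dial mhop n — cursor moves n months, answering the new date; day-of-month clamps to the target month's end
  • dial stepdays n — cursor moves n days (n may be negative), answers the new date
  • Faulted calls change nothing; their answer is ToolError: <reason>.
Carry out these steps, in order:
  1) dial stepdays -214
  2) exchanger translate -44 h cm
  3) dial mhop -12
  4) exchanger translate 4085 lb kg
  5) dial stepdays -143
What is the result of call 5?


Answer: 2198-06-21

Derivation:
$ dial stepdays n→-214
:: 2199-11-11
$ exchanger translate v→-44 u_from→h u_to→cm
:: ToolError: incompatible units
$ dial mhop n→-12
:: 2198-11-11
$ exchanger translate v→4085 u_from→lb u_to→kg
:: 37058496629/20000000
$ dial stepdays n→-143
:: 2198-06-21


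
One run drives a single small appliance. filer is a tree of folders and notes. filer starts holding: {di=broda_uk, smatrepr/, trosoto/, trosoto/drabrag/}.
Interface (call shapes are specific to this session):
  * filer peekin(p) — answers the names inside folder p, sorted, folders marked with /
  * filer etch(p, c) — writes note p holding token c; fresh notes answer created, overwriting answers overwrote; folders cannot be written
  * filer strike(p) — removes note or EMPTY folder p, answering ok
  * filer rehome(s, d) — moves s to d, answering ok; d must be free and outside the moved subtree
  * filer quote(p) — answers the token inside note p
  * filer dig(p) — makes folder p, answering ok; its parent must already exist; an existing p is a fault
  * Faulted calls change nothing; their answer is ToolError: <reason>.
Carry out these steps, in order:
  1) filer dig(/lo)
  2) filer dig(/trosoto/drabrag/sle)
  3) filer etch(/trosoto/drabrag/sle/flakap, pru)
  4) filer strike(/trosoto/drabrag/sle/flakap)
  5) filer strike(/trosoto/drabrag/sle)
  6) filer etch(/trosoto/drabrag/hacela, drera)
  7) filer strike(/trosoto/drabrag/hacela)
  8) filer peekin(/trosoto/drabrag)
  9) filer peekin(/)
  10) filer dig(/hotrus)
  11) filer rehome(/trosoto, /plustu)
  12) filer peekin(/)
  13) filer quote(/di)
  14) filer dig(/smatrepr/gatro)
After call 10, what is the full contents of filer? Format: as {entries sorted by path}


Answer: {di=broda_uk, hotrus/, lo/, smatrepr/, trosoto/, trosoto/drabrag/}

Derivation:
CALL filer dig[/lo]
RET  ok
CALL filer dig[/trosoto/drabrag/sle]
RET  ok
CALL filer etch[/trosoto/drabrag/sle/flakap; pru]
RET  created
CALL filer strike[/trosoto/drabrag/sle/flakap]
RET  ok
CALL filer strike[/trosoto/drabrag/sle]
RET  ok
CALL filer etch[/trosoto/drabrag/hacela; drera]
RET  created
CALL filer strike[/trosoto/drabrag/hacela]
RET  ok
CALL filer peekin[/trosoto/drabrag]
RET  []
CALL filer peekin[/]
RET  [di, lo/, smatrepr/, trosoto/]
CALL filer dig[/hotrus]
RET  ok
CALL filer rehome[/trosoto; /plustu]
RET  ok
CALL filer peekin[/]
RET  [di, hotrus/, lo/, plustu/, smatrepr/]
CALL filer quote[/di]
RET  broda_uk
CALL filer dig[/smatrepr/gatro]
RET  ok


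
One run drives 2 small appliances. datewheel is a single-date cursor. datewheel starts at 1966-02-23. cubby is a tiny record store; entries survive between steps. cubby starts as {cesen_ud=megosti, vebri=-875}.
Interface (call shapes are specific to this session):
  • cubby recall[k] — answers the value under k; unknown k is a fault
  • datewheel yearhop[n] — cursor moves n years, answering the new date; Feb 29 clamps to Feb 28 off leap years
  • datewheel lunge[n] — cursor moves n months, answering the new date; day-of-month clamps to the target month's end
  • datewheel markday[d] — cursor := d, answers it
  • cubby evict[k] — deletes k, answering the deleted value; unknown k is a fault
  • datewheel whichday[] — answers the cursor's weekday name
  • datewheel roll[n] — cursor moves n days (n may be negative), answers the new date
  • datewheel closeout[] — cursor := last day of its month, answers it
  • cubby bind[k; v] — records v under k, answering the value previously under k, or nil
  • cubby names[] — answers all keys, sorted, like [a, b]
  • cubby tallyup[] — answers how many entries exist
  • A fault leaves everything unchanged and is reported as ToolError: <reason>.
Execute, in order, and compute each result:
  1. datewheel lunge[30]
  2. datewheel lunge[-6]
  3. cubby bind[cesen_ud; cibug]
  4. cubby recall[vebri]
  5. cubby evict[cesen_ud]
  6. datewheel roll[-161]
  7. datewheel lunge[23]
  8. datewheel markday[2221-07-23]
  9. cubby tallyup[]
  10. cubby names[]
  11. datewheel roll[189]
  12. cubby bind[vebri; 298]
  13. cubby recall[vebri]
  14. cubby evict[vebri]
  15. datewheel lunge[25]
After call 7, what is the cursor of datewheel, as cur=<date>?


Act: datewheel lunge[n: 30]
Obs: 1968-08-23
Act: datewheel lunge[n: -6]
Obs: 1968-02-23
Act: cubby bind[k: cesen_ud; v: cibug]
Obs: megosti
Act: cubby recall[k: vebri]
Obs: -875
Act: cubby evict[k: cesen_ud]
Obs: cibug
Act: datewheel roll[n: -161]
Obs: 1967-09-15
Act: datewheel lunge[n: 23]
Obs: 1969-08-15
Act: datewheel markday[d: 2221-07-23]
Obs: 2221-07-23
Act: cubby tallyup[]
Obs: 1
Act: cubby names[]
Obs: [vebri]
Act: datewheel roll[n: 189]
Obs: 2222-01-28
Act: cubby bind[k: vebri; v: 298]
Obs: -875
Act: cubby recall[k: vebri]
Obs: 298
Act: cubby evict[k: vebri]
Obs: 298
Act: datewheel lunge[n: 25]
Obs: 2224-02-28

Answer: cur=1969-08-15


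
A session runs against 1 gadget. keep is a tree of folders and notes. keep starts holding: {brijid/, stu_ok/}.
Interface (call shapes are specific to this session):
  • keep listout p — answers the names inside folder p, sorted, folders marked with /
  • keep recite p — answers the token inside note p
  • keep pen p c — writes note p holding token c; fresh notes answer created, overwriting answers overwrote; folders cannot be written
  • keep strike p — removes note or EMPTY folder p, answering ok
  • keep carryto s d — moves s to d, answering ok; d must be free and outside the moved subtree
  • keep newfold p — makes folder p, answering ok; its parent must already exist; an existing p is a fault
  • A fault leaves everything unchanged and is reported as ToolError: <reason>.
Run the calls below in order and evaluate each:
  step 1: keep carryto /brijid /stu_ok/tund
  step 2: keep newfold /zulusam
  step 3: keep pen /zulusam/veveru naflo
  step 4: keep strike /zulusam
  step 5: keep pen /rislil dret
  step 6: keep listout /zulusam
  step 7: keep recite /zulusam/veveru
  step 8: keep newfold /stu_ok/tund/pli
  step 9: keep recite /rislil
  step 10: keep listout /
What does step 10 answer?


Answer: [rislil, stu_ok/, zulusam/]

Derivation:
> keep carryto s→/brijid d→/stu_ok/tund
= ok
> keep newfold p→/zulusam
= ok
> keep pen p→/zulusam/veveru c→naflo
= created
> keep strike p→/zulusam
= ToolError: not empty
> keep pen p→/rislil c→dret
= created
> keep listout p→/zulusam
= [veveru]
> keep recite p→/zulusam/veveru
= naflo
> keep newfold p→/stu_ok/tund/pli
= ok
> keep recite p→/rislil
= dret
> keep listout p→/
= [rislil, stu_ok/, zulusam/]


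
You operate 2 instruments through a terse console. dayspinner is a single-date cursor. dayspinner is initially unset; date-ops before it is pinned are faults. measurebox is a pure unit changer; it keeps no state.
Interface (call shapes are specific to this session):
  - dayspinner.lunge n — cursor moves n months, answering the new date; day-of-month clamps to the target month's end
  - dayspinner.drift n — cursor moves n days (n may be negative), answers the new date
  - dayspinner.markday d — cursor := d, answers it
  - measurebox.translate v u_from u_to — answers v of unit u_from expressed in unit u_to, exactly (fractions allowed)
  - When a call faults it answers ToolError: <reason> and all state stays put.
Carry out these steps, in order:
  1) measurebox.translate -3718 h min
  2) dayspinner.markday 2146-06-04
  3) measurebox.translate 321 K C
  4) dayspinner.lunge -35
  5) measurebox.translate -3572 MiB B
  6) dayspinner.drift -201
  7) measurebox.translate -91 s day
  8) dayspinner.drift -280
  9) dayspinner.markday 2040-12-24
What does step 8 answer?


CALL measurebox.translate[v='-3718'; u_from='h'; u_to='min']
RET  -223080
CALL dayspinner.markday[d='2146-06-04']
RET  2146-06-04
CALL measurebox.translate[v='321'; u_from='K'; u_to='C']
RET  957/20
CALL dayspinner.lunge[n='-35']
RET  2143-07-04
CALL measurebox.translate[v='-3572'; u_from='MiB'; u_to='B']
RET  -3745513472
CALL dayspinner.drift[n='-201']
RET  2142-12-15
CALL measurebox.translate[v='-91'; u_from='s'; u_to='day']
RET  -91/86400
CALL dayspinner.drift[n='-280']
RET  2142-03-10
CALL dayspinner.markday[d='2040-12-24']
RET  2040-12-24

Answer: 2142-03-10


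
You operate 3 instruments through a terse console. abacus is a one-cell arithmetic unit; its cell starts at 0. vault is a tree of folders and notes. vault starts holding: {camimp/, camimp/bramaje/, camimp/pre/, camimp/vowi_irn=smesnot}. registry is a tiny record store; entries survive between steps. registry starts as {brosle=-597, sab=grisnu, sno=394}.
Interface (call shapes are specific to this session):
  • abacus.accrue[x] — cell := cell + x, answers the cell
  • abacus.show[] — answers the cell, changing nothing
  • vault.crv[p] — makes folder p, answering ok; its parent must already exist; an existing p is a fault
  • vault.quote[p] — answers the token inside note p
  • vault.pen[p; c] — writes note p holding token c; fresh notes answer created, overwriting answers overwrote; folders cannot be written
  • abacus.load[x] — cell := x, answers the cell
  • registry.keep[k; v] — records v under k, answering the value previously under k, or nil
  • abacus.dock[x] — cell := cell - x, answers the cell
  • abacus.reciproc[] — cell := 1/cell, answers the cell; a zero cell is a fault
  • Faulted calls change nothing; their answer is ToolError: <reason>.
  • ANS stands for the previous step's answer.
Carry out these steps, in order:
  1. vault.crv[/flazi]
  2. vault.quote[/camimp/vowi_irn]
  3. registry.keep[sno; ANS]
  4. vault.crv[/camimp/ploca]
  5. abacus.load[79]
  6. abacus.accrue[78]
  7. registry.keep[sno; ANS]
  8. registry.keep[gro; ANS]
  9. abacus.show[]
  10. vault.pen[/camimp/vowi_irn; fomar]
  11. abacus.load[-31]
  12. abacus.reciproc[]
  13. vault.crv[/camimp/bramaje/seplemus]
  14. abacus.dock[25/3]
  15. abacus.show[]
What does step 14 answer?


Answer: -778/93

Derivation:
I call vault.crv(p='/flazi'), — result: ok.
Invoking vault.quote(p='/camimp/vowi_irn'), which returns smesnot.
I call registry.keep(k='sno', v='ANS'), and observe 394.
I try vault.crv(p='/camimp/ploca'), and observe ok.
Then abacus.load(x='79'), and get 79.
I try abacus.accrue(x='78'), — result: 157.
I use registry.keep(k='sno', v='ANS'), → smesnot.
Next I call registry.keep(k='gro', v='ANS'), giving nil.
I try abacus.show(): 157.
I use vault.pen(p='/camimp/vowi_irn', c='fomar'): overwrote.
Using abacus.load(x='-31'), yielding -31.
I invoke abacus.reciproc, which returns -1/31.
Now I run vault.crv(p='/camimp/bramaje/seplemus'), → ok.
I run abacus.dock(x='25/3'), and see -778/93.
I call abacus.show(), which returns -778/93.


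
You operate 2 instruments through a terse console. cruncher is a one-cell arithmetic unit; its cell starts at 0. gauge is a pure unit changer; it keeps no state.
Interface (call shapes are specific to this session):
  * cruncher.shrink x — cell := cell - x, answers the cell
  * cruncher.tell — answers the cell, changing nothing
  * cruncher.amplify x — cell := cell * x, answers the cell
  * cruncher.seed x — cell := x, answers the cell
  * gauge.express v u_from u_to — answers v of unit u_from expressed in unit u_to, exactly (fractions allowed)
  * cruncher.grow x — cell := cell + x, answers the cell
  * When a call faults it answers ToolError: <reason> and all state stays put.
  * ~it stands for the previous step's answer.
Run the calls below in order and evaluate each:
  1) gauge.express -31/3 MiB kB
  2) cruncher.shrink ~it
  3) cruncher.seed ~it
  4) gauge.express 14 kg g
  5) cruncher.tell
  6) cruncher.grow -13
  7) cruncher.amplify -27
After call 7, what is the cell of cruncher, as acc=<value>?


% 1. gauge.express(-31/3, MiB, kB) ~> -4063232/375
% 2. cruncher.shrink(~it) ~> 4063232/375
% 3. cruncher.seed(~it) ~> 4063232/375
% 4. gauge.express(14, kg, g) ~> 14000
% 5. cruncher.tell() ~> 4063232/375
% 6. cruncher.grow(-13) ~> 4058357/375
% 7. cruncher.amplify(-27) ~> -36525213/125

Answer: acc=-36525213/125


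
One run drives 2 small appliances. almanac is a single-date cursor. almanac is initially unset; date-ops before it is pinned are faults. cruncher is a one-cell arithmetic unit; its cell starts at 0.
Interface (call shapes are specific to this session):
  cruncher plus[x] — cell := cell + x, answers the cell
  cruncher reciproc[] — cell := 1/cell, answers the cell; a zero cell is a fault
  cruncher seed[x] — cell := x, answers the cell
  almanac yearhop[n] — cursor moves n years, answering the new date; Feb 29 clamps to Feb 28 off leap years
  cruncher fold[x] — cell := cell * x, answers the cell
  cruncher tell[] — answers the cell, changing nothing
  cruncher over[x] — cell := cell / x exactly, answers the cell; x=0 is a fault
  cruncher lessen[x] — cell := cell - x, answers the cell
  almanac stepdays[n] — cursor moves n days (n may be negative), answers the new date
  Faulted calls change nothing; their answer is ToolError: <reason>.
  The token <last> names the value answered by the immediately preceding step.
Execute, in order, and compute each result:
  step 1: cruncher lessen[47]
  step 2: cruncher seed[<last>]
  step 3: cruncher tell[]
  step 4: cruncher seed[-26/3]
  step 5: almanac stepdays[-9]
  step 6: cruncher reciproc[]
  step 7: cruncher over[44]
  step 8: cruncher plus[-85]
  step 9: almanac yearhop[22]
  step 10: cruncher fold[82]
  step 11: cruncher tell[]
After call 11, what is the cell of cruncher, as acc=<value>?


Do: cruncher lessen[47]
See: -47
Do: cruncher seed[<last>]
See: -47
Do: cruncher tell[]
See: -47
Do: cruncher seed[-26/3]
See: -26/3
Do: almanac stepdays[-9]
See: ToolError: no date set
Do: cruncher reciproc[]
See: -3/26
Do: cruncher over[44]
See: -3/1144
Do: cruncher plus[-85]
See: -97243/1144
Do: almanac yearhop[22]
See: ToolError: no date set
Do: cruncher fold[82]
See: -3986963/572
Do: cruncher tell[]
See: -3986963/572

Answer: acc=-3986963/572


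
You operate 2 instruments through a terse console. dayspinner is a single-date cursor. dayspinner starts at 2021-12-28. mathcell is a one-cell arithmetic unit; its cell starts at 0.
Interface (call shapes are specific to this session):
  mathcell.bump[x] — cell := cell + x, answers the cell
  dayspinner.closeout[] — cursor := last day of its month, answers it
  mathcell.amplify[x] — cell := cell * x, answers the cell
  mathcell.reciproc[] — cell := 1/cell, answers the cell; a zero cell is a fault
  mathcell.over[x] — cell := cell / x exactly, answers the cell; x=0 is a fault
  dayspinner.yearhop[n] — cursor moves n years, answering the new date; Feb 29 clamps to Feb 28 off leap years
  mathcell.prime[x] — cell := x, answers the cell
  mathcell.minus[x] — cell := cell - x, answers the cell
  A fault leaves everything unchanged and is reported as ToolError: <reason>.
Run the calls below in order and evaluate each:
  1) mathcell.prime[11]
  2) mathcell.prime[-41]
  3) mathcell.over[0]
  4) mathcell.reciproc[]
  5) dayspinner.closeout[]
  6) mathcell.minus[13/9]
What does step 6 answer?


Answer: -542/369

Derivation:
I run mathcell.prime with x='11': 11.
Now I run mathcell.prime with x='-41': -41.
Using mathcell.over with x='0', yielding ToolError: division by zero.
Invoking mathcell.reciproc, — result: -1/41.
I invoke dayspinner.closeout(), and get 2021-12-31.
I run mathcell.minus with x='13/9', — result: -542/369.


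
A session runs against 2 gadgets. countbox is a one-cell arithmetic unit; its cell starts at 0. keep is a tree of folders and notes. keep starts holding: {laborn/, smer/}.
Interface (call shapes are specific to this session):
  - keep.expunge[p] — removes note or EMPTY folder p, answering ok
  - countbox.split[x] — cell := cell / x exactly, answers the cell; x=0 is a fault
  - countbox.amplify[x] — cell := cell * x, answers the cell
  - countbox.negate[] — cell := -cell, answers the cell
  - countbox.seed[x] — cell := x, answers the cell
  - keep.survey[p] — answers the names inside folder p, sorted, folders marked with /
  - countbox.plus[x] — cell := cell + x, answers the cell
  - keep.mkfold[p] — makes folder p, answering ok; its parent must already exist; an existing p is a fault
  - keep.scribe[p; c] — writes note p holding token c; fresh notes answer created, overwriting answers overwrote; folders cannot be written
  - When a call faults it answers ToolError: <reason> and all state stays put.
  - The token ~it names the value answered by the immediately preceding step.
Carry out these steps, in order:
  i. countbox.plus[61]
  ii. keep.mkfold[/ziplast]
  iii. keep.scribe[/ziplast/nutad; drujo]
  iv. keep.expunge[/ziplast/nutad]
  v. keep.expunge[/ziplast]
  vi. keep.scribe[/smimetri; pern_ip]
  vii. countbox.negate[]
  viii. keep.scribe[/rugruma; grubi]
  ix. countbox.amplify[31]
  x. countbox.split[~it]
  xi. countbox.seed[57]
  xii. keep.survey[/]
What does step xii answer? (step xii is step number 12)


CALL countbox.plus[x→61]
RET  61
CALL keep.mkfold[p→/ziplast]
RET  ok
CALL keep.scribe[p→/ziplast/nutad; c→drujo]
RET  created
CALL keep.expunge[p→/ziplast/nutad]
RET  ok
CALL keep.expunge[p→/ziplast]
RET  ok
CALL keep.scribe[p→/smimetri; c→pern_ip]
RET  created
CALL countbox.negate[]
RET  -61
CALL keep.scribe[p→/rugruma; c→grubi]
RET  created
CALL countbox.amplify[x→31]
RET  -1891
CALL countbox.split[x→~it]
RET  1
CALL countbox.seed[x→57]
RET  57
CALL keep.survey[p→/]
RET  [laborn/, rugruma, smer/, smimetri]

Answer: [laborn/, rugruma, smer/, smimetri]


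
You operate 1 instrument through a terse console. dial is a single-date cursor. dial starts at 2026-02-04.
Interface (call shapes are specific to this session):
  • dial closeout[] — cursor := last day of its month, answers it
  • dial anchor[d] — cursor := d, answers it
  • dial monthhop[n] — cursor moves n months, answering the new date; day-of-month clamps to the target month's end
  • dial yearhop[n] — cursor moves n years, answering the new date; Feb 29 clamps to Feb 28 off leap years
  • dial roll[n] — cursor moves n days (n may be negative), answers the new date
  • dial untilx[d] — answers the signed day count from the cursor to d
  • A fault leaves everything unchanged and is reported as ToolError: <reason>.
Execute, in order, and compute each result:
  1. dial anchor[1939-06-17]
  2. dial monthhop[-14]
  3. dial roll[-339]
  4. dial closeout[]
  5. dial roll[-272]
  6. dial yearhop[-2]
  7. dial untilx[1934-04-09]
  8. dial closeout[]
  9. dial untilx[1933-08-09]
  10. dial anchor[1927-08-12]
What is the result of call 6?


Answer: 1934-09-01

Derivation:
·→ dial anchor(1939-06-17)
·← 1939-06-17
·→ dial monthhop(-14)
·← 1938-04-17
·→ dial roll(-339)
·← 1937-05-13
·→ dial closeout()
·← 1937-05-31
·→ dial roll(-272)
·← 1936-09-01
·→ dial yearhop(-2)
·← 1934-09-01
·→ dial untilx(1934-04-09)
·← -145
·→ dial closeout()
·← 1934-09-30
·→ dial untilx(1933-08-09)
·← -417
·→ dial anchor(1927-08-12)
·← 1927-08-12


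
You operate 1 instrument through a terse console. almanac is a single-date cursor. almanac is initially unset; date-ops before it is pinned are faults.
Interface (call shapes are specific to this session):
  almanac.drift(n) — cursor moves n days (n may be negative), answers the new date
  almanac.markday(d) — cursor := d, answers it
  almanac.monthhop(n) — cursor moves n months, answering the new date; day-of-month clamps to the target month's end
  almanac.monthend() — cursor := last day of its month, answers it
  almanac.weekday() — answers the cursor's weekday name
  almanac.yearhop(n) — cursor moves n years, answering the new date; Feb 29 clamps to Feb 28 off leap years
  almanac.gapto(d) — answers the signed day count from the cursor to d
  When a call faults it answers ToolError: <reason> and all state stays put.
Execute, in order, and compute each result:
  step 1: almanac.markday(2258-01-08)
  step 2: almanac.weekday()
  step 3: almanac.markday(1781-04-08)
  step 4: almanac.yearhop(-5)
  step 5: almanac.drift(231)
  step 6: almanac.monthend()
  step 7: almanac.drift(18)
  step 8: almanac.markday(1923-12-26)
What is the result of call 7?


// 1. almanac.markday(d='2258-01-08') : 2258-01-08
// 2. almanac.weekday() : Friday
// 3. almanac.markday(d='1781-04-08') : 1781-04-08
// 4. almanac.yearhop(n='-5') : 1776-04-08
// 5. almanac.drift(n='231') : 1776-11-25
// 6. almanac.monthend() : 1776-11-30
// 7. almanac.drift(n='18') : 1776-12-18
// 8. almanac.markday(d='1923-12-26') : 1923-12-26

Answer: 1776-12-18


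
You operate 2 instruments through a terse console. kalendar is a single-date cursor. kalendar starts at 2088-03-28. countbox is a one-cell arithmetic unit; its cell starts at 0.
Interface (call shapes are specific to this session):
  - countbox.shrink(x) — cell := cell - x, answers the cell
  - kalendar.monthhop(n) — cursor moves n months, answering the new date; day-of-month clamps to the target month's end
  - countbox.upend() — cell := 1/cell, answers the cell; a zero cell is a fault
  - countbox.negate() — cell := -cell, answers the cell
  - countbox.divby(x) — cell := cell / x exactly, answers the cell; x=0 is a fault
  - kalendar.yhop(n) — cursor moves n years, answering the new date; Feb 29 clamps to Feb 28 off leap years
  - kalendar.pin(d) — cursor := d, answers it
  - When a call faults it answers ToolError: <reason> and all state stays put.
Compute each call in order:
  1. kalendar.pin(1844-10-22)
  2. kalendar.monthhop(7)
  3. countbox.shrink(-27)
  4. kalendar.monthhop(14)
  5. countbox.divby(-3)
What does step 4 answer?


Answer: 1846-07-22

Derivation:
# 1. kalendar.pin(d=1844-10-22) => 1844-10-22
# 2. kalendar.monthhop(n=7) => 1845-05-22
# 3. countbox.shrink(x=-27) => 27
# 4. kalendar.monthhop(n=14) => 1846-07-22
# 5. countbox.divby(x=-3) => -9
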